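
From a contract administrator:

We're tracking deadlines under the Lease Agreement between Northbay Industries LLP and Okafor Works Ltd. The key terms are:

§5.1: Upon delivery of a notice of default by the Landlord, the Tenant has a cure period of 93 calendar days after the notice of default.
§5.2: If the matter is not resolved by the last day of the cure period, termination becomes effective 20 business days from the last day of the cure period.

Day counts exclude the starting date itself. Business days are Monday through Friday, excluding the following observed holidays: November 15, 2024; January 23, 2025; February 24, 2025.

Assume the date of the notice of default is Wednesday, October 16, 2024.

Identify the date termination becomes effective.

The last day of the cure period: 93 calendar days after October 16, 2024 is January 17, 2025.
From Friday, January 17, 2025, 20 business days (Jan 20, Jan 21, Jan 22, Jan 24, …, Feb 13, Feb 14, Feb 17, skipping weekends and the listed holiday on Jan 23) brings us to Monday, February 17, 2025, which is the date termination becomes effective.

February 17, 2025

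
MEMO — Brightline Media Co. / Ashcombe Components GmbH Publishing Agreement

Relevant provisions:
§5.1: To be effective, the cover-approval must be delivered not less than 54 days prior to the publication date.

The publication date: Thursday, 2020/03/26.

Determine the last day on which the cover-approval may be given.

2020/02/01

Counting back 54 calendar days from 2020/03/26 gives 2020/02/01.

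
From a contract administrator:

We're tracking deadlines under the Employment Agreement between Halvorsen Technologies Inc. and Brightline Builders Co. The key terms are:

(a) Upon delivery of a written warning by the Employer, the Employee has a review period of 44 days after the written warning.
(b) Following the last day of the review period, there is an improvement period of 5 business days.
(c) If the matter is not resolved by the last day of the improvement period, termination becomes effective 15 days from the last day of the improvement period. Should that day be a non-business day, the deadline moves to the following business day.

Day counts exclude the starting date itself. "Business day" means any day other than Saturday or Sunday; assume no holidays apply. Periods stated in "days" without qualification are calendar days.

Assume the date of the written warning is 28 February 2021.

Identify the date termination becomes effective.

Adding 44 calendar days to 28 February 2021 gives 13 April 2021, which is the last day of the review period.
The last day of the improvement period: 5 business days after Tuesday, 13 April 2021, skipping weekends — Apr 14, Apr 15, Apr 16, Apr 19, Apr 20 — lands on Tuesday, 20 April 2021.
The date termination becomes effective: 15 calendar days after 20 April 2021 is 5 May 2021. 5 May 2021 is a Wednesday, so no roll-forward applies.

5 May 2021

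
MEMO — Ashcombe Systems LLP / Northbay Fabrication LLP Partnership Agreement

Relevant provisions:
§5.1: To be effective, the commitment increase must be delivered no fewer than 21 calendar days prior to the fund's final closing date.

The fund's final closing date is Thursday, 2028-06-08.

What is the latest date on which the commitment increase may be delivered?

2028-05-18

2028-06-08 minus 21 days is 2028-05-18.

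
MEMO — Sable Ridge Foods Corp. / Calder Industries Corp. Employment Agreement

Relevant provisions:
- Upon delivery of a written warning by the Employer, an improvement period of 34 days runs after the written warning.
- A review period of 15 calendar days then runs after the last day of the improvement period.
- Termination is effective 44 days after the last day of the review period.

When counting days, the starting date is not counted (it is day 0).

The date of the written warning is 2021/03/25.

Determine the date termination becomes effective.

2021/06/26

Adding 34 calendar days to 2021/03/25 gives 2021/04/28, which is the last day of the improvement period.
The last day of the review period: 15 calendar days after 2021/04/28 is 2021/05/13.
Adding 44 calendar days to 2021/05/13 gives 2021/06/26, which is the date termination becomes effective.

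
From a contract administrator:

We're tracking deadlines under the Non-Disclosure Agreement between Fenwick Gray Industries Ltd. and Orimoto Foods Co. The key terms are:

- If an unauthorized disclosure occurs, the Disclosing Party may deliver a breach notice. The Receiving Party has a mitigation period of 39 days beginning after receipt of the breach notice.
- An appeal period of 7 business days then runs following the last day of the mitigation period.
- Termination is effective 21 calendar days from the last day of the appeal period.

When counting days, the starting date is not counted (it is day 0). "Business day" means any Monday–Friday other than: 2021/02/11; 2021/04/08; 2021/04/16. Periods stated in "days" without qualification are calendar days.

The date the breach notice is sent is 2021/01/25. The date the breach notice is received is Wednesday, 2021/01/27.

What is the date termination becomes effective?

The last day of the mitigation period: 39 calendar days after 2021/01/27 is 2021/03/07.
The last day of the appeal period: 7 business days after Sunday, 2021/03/07, skipping weekends — Mar 8, Mar 9, Mar 10, Mar 11, Mar 12, Mar 15, Mar 16 — lands on Tuesday, 2021/03/16.
The date termination becomes effective: 2021/03/16 + 21 days = 2021/04/06.

2021/04/06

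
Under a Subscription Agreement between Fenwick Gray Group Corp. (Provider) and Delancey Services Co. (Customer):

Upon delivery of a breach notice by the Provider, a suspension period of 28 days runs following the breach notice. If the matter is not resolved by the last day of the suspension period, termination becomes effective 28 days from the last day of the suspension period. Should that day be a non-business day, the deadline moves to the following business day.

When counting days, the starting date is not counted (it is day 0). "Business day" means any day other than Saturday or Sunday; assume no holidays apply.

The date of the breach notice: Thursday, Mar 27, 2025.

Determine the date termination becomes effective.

May 22, 2025

Adding 28 calendar days to Mar 27, 2025 gives Apr 24, 2025, which is the last day of the suspension period.
The date termination becomes effective: 28 calendar days after Apr 24, 2025 is May 22, 2025. May 22, 2025 is a Thursday, so no roll-forward applies.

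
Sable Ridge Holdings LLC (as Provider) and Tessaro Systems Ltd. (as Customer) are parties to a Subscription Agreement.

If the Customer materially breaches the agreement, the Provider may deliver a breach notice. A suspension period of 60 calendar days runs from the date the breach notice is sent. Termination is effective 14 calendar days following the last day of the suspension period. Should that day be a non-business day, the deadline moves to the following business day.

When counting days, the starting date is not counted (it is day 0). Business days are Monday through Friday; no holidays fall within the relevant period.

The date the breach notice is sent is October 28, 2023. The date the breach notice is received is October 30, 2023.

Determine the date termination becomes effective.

Adding 60 calendar days to October 28, 2023 gives December 27, 2023, which is the last day of the suspension period.
Adding 14 calendar days to December 27, 2023 gives January 10, 2024, which is the date termination becomes effective. January 10, 2024 is a Wednesday, so no roll-forward applies.

January 10, 2024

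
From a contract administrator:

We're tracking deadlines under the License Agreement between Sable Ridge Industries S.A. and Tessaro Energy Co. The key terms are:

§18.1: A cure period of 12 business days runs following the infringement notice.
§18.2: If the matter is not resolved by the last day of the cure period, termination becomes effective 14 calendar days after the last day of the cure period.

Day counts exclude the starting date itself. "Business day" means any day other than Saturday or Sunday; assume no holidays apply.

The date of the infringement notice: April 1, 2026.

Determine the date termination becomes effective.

The last day of the cure period: 12 business days after Wednesday, April 1, 2026, skipping weekends — Apr 2, Apr 3, Apr 6, Apr 7, …, Apr 15, Apr 16, Apr 17 — lands on Friday, April 17, 2026.
Adding 14 calendar days to April 17, 2026 gives May 1, 2026, which is the date termination becomes effective.

May 1, 2026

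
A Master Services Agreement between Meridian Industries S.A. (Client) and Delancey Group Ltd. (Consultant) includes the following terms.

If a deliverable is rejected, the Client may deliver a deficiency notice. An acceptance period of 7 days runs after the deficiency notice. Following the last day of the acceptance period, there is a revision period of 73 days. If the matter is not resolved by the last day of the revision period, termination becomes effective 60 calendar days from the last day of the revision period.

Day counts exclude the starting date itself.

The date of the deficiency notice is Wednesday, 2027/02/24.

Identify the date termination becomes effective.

The last day of the acceptance period: 2027/02/24 + 7 days = 2027/03/03.
The last day of the revision period: 2027/03/03 + 73 days = 2027/05/15.
Adding 60 calendar days to 2027/05/15 gives 2027/07/14, which is the date termination becomes effective.

2027/07/14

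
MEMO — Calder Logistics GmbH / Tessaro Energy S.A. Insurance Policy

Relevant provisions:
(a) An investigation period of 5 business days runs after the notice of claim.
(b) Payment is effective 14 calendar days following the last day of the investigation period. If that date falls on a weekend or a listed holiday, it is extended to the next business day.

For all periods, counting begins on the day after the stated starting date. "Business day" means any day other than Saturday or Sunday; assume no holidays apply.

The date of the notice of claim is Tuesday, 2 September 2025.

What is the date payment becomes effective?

From Tuesday, 2 September 2025, 5 business days (Sep 3, Sep 4, Sep 5, Sep 8, Sep 9, skipping weekends) brings us to Tuesday, 9 September 2025, which is the last day of the investigation period.
Adding 14 calendar days to 9 September 2025 gives 23 September 2025, which is the date payment becomes effective. 23 September 2025 is a Tuesday, so no roll-forward applies.

23 September 2025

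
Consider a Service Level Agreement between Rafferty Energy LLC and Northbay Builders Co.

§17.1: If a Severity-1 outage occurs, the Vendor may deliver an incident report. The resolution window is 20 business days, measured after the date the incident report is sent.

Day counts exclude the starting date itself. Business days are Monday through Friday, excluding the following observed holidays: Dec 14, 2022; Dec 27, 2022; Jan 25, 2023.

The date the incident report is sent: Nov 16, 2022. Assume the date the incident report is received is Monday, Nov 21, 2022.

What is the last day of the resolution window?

Dec 15, 2022

The last day of the resolution window: 20 business days after Wednesday, Nov 16, 2022, skipping weekends and the listed holiday on Dec 14 — Nov 17, Nov 18, Nov 21, Nov 22, …, Dec 12, Dec 13, Dec 15 — lands on Thursday, Dec 15, 2022.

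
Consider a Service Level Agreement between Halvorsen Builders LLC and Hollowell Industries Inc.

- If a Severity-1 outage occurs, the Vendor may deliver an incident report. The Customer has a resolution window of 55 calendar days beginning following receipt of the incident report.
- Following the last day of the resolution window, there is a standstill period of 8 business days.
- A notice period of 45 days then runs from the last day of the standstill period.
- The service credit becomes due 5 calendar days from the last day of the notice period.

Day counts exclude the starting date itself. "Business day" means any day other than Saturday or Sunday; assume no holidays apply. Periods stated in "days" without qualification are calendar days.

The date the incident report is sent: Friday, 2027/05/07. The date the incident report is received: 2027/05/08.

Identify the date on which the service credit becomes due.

The last day of the resolution window: 55 calendar days after 2027/05/08 is 2027/07/02.
From Friday, 2027/07/02, 8 business days (Jul 5, Jul 6, Jul 7, Jul 8, Jul 9, Jul 12, Jul 13, Jul 14, skipping weekends) brings us to Wednesday, 2027/07/14, which is the last day of the standstill period.
Adding 45 calendar days to 2027/07/14 gives 2027/08/28, which is the last day of the notice period.
The date on which the service credit becomes due: 2027/08/28 + 5 days = 2027/09/02.

2027/09/02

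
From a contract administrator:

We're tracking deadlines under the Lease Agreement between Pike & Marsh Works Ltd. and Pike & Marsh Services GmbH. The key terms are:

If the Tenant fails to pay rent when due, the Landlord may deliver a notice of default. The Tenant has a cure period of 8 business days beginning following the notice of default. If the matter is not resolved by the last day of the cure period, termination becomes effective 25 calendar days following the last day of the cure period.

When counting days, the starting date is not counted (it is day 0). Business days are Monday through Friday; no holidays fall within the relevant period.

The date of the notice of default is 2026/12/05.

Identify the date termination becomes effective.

2027/01/10

The last day of the cure period: 8 business days after Saturday, 2026/12/05, skipping weekends — Dec 7, Dec 8, Dec 9, Dec 10, Dec 11, Dec 14, Dec 15, Dec 16 — lands on Wednesday, 2026/12/16.
The date termination becomes effective: 25 calendar days after 2026/12/16 is 2027/01/10.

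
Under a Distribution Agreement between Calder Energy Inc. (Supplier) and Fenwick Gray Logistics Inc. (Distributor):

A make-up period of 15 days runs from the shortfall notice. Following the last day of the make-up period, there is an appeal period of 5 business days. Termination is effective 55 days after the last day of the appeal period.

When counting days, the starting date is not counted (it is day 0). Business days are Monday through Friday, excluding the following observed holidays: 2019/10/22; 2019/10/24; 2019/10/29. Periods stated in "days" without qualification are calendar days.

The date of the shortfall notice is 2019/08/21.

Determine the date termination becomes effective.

2019/11/06

The last day of the make-up period: 2019/08/21 + 15 days = 2019/09/05.
From Thursday, 2019/09/05, 5 business days (Sep 6, Sep 9, Sep 10, Sep 11, Sep 12, skipping weekends) brings us to Thursday, 2019/09/12, which is the last day of the appeal period.
Adding 55 calendar days to 2019/09/12 gives 2019/11/06, which is the date termination becomes effective.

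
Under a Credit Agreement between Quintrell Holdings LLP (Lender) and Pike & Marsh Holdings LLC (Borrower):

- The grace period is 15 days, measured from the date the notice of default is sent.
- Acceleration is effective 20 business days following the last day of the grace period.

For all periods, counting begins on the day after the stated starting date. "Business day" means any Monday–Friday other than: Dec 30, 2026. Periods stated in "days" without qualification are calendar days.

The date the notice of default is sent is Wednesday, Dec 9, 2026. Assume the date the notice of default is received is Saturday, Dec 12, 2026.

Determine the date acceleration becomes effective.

The last day of the grace period: 15 calendar days after Dec 9, 2026 is Dec 24, 2026.
From Thursday, Dec 24, 2026, 20 business days (Dec 25, Dec 28, Dec 29, Dec 31, …, Jan 20, Jan 21, Jan 22, skipping weekends and the listed holiday on Dec 30) brings us to Friday, Jan 22, 2027, which is the date acceleration becomes effective.

Jan 22, 2027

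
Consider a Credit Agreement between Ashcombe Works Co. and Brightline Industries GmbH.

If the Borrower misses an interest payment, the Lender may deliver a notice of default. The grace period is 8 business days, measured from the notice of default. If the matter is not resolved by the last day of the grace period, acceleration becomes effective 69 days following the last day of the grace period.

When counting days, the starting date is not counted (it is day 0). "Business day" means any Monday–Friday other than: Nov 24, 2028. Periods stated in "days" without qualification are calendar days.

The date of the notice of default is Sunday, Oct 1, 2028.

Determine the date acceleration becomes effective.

Dec 19, 2028

From Sunday, Oct 1, 2028, 8 business days (Oct 2, Oct 3, Oct 4, Oct 5, Oct 6, Oct 9, Oct 10, Oct 11, skipping weekends) brings us to Wednesday, Oct 11, 2028, which is the last day of the grace period.
The date acceleration becomes effective: 69 calendar days after Oct 11, 2028 is Dec 19, 2028.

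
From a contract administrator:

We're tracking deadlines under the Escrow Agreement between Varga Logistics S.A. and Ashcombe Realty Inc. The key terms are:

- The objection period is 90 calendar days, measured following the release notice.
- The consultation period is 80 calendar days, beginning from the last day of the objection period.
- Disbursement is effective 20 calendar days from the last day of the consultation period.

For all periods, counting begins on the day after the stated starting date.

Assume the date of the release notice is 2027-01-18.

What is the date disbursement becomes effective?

2027-07-27

The last day of the objection period: 2027-01-18 + 90 days = 2027-04-18.
The last day of the consultation period: 2027-04-18 + 80 days = 2027-07-07.
The date disbursement becomes effective: 20 calendar days after 2027-07-07 is 2027-07-27.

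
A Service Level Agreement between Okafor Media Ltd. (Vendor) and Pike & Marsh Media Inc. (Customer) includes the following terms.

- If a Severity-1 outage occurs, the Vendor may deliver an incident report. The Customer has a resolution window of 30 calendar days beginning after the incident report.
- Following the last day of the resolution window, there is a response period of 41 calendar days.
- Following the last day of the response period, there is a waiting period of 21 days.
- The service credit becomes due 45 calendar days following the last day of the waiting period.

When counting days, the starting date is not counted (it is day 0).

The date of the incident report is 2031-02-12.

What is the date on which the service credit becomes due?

2031-06-29

The last day of the resolution window: 2031-02-12 + 30 days = 2031-03-14.
Adding 41 calendar days to 2031-03-14 gives 2031-04-24, which is the last day of the response period.
The last day of the waiting period: 21 calendar days after 2031-04-24 is 2031-05-15.
The date on which the service credit becomes due: 2031-05-15 + 45 days = 2031-06-29.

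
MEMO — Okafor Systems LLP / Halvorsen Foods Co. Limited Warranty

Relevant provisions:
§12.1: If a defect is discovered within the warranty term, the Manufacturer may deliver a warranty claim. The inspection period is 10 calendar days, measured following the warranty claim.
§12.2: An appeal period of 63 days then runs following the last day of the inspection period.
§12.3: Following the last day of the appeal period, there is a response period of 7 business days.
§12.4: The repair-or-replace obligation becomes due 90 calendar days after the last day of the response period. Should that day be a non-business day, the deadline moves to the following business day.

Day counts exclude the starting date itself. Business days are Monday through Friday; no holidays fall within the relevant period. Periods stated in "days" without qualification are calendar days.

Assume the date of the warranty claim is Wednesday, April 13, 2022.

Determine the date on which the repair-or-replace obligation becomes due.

The last day of the inspection period: April 13, 2022 + 10 days = April 23, 2022.
The last day of the appeal period: 63 calendar days after April 23, 2022 is June 25, 2022.
The last day of the response period: 7 business days after Saturday, June 25, 2022, skipping weekends — Jun 27, Jun 28, Jun 29, Jun 30, Jul 1, Jul 4, Jul 5 — lands on Tuesday, July 5, 2022.
Adding 90 calendar days to July 5, 2022 gives October 3, 2022, which is the date on which the repair-or-replace obligation becomes due. October 3, 2022 is a Monday, so no roll-forward applies.

October 3, 2022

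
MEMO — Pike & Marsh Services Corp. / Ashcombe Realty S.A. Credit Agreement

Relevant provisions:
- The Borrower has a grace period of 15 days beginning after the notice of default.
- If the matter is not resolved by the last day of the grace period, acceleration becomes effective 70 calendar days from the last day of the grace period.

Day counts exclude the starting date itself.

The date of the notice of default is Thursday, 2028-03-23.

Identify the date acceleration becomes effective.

The last day of the grace period: 2028-03-23 + 15 days = 2028-04-07.
Adding 70 calendar days to 2028-04-07 gives 2028-06-16, which is the date acceleration becomes effective.

2028-06-16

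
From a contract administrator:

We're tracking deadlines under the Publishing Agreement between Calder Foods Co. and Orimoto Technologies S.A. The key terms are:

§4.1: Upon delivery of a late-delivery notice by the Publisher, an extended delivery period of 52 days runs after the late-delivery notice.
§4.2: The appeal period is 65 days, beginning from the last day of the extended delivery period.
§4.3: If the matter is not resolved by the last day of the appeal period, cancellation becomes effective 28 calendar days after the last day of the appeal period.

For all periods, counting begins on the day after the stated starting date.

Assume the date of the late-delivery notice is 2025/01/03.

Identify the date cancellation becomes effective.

2025/05/28

The last day of the extended delivery period: 2025/01/03 + 52 days = 2025/02/24.
The last day of the appeal period: 2025/02/24 + 65 days = 2025/04/30.
The date cancellation becomes effective: 2025/04/30 + 28 days = 2025/05/28.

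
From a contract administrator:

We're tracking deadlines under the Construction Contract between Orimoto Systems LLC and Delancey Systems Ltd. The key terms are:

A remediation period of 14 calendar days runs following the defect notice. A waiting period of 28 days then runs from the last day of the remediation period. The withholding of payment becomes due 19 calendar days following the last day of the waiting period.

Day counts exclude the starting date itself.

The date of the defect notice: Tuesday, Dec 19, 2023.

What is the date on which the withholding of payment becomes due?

The last day of the remediation period: 14 calendar days after Dec 19, 2023 is Jan 2, 2024.
The last day of the waiting period: 28 calendar days after Jan 2, 2024 is Jan 30, 2024.
The date on which the withholding of payment becomes due: Jan 30, 2024 + 19 days = Feb 18, 2024.

Feb 18, 2024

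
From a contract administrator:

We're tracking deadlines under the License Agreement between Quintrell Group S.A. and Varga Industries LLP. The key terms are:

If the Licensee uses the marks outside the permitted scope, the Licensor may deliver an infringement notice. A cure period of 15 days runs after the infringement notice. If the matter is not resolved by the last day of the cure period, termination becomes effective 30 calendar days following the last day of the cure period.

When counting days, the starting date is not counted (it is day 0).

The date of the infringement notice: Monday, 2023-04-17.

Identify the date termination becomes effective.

The last day of the cure period: 2023-04-17 + 15 days = 2023-05-02.
The date termination becomes effective: 30 calendar days after 2023-05-02 is 2023-06-01.

2023-06-01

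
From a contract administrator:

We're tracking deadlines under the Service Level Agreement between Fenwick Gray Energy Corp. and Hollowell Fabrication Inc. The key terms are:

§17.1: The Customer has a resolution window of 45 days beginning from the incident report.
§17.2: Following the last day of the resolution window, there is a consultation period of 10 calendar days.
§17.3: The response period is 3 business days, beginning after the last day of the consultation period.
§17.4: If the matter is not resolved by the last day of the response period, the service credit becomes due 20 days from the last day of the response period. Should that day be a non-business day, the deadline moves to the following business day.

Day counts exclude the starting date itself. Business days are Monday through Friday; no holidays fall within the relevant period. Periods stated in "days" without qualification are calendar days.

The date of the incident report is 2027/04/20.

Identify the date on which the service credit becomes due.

2027/07/07

The last day of the resolution window: 45 calendar days after 2027/04/20 is 2027/06/04.
Adding 10 calendar days to 2027/06/04 gives 2027/06/14, which is the last day of the consultation period.
From Monday, 2027/06/14, 3 business days (Jun 15, Jun 16, Jun 17, skipping weekends) brings us to Thursday, 2027/06/17, which is the last day of the response period.
Adding 20 calendar days to 2027/06/17 gives 2027/07/07, which is the date on which the service credit becomes due. 2027/07/07 is a Wednesday, so no roll-forward applies.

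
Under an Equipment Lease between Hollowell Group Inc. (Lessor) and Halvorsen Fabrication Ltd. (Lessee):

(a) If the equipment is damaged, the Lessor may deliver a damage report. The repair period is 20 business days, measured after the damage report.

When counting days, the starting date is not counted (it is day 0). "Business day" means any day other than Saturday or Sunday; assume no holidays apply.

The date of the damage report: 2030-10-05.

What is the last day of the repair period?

2030-11-01

From Saturday, 2030-10-05, 20 business days (Oct 7, Oct 8, Oct 9, Oct 10, …, Oct 30, Oct 31, Nov 1, skipping weekends) brings us to Friday, 2030-11-01, which is the last day of the repair period.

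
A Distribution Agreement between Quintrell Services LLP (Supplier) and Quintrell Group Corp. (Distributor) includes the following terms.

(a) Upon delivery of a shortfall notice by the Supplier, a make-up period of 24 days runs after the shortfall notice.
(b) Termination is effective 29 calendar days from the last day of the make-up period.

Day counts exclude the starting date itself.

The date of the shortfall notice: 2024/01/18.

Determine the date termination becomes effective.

The last day of the make-up period: 2024/01/18 + 24 days = 2024/02/11.
The date termination becomes effective: 2024/02/11 + 29 days = 2024/03/11.

2024/03/11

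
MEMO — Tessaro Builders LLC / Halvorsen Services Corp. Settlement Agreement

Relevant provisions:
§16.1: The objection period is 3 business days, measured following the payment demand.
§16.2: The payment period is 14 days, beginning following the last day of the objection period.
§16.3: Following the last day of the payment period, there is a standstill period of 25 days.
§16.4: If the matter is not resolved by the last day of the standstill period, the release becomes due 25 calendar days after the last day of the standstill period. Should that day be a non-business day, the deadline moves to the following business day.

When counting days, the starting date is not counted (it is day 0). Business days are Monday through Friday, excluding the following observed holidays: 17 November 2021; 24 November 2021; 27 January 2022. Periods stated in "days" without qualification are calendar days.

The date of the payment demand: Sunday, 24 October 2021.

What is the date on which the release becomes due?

30 December 2021

The last day of the objection period: counting 3 business days from Sunday, 24 October 2021 (Oct 25, Oct 26, Oct 27, skipping weekends) reaches Wednesday, 27 October 2021.
The last day of the payment period: 27 October 2021 + 14 days = 10 November 2021.
The last day of the standstill period: 10 November 2021 + 25 days = 5 December 2021.
The date on which the release becomes due: 5 December 2021 + 25 days = 30 December 2021. 30 December 2021 is a Thursday and is not a listed holiday, so no roll-forward applies.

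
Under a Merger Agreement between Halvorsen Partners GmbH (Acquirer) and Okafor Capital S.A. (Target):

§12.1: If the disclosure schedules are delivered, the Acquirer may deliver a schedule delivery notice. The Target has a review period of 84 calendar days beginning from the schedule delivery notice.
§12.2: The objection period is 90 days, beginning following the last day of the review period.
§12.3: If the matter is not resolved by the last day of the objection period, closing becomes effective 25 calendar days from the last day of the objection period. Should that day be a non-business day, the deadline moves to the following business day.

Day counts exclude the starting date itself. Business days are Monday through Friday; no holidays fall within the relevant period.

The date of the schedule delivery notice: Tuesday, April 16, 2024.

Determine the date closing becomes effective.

November 1, 2024

Adding 84 calendar days to April 16, 2024 gives July 9, 2024, which is the last day of the review period.
The last day of the objection period: 90 calendar days after July 9, 2024 is October 7, 2024.
Adding 25 calendar days to October 7, 2024 gives November 1, 2024, which is the date closing becomes effective. November 1, 2024 is a Friday, so no roll-forward applies.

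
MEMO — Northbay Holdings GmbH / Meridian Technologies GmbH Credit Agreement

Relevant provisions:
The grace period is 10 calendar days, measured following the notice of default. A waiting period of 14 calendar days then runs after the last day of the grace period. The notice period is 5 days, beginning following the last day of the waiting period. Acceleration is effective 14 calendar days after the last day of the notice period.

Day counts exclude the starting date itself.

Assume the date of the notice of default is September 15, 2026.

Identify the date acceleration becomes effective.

October 28, 2026

The last day of the grace period: September 15, 2026 + 10 days = September 25, 2026.
The last day of the waiting period: September 25, 2026 + 14 days = October 9, 2026.
Adding 5 calendar days to October 9, 2026 gives October 14, 2026, which is the last day of the notice period.
Adding 14 calendar days to October 14, 2026 gives October 28, 2026, which is the date acceleration becomes effective.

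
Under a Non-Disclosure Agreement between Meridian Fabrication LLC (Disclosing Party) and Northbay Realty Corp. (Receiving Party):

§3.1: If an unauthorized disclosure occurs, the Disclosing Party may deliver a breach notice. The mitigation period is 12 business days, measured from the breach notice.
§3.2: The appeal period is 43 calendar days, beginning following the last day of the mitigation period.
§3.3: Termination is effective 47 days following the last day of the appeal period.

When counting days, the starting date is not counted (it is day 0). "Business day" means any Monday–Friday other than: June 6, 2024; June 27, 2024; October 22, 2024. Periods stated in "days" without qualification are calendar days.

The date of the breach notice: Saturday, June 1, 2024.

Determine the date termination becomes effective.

From Saturday, June 1, 2024, 12 business days (Jun 3, Jun 4, Jun 5, Jun 7, …, Jun 17, Jun 18, Jun 19, skipping weekends and the listed holiday on Jun 6) brings us to Wednesday, June 19, 2024, which is the last day of the mitigation period.
The last day of the appeal period: 43 calendar days after June 19, 2024 is August 1, 2024.
The date termination becomes effective: August 1, 2024 + 47 days = September 17, 2024.

September 17, 2024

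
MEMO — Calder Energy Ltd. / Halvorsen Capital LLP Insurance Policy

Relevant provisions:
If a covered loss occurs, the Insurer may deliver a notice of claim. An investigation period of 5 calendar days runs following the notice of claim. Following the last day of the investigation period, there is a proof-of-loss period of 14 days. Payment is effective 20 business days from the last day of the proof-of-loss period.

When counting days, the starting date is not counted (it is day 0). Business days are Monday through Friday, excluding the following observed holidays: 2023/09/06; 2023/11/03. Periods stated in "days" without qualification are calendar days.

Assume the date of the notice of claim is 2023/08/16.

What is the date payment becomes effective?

Adding 5 calendar days to 2023/08/16 gives 2023/08/21, which is the last day of the investigation period.
The last day of the proof-of-loss period: 2023/08/21 + 14 days = 2023/09/04.
From Monday, 2023/09/04, 20 business days (Sep 5, Sep 7, Sep 8, Sep 11, …, Sep 29, Oct 2, Oct 3, skipping weekends and the listed holiday on Sep 6) brings us to Tuesday, 2023/10/03, which is the date payment becomes effective.

2023/10/03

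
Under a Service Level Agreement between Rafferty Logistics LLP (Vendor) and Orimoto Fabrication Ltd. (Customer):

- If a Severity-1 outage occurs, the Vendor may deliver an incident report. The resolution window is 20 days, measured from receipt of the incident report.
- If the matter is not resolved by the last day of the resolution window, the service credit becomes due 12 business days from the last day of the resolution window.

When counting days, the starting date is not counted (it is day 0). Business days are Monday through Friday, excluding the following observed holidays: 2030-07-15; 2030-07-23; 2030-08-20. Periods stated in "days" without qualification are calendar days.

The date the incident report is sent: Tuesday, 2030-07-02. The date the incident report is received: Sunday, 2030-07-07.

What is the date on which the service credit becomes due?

Adding 20 calendar days to 2030-07-07 gives 2030-07-27, which is the last day of the resolution window.
The date on which the service credit becomes due: 12 business days after Saturday, 2030-07-27, skipping weekends — Jul 29, Jul 30, Jul 31, Aug 1, …, Aug 9, Aug 12, Aug 13 — lands on Tuesday, 2030-08-13.

2030-08-13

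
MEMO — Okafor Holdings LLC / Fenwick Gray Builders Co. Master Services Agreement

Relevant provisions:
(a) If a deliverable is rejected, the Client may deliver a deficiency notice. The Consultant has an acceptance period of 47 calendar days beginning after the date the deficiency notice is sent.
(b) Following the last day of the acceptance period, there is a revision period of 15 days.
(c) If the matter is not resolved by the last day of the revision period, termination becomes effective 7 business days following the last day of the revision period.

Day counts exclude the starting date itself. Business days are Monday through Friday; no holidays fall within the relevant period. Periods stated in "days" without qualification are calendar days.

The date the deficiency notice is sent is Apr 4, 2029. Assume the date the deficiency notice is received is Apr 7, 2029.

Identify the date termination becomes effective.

The last day of the acceptance period: Apr 4, 2029 + 47 days = May 21, 2029.
Adding 15 calendar days to May 21, 2029 gives Jun 5, 2029, which is the last day of the revision period.
The date termination becomes effective: counting 7 business days from Tuesday, Jun 5, 2029 (Jun 6, Jun 7, Jun 8, Jun 11, Jun 12, Jun 13, Jun 14, skipping weekends) reaches Thursday, Jun 14, 2029.

Jun 14, 2029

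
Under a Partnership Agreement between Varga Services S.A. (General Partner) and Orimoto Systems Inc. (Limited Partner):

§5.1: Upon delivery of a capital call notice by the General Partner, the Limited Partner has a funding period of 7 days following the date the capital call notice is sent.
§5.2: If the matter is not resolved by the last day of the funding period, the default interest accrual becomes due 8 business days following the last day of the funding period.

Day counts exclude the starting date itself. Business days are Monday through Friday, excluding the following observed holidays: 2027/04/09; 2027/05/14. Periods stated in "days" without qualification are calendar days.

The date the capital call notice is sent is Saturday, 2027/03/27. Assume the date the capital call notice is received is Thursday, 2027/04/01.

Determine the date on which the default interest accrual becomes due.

Adding 7 calendar days to 2027/03/27 gives 2027/04/03, which is the last day of the funding period.
From Saturday, 2027/04/03, 8 business days (Apr 5, Apr 6, Apr 7, Apr 8, Apr 12, Apr 13, Apr 14, Apr 15, skipping weekends and the listed holiday on Apr 9) brings us to Thursday, 2027/04/15, which is the date on which the default interest accrual becomes due.

2027/04/15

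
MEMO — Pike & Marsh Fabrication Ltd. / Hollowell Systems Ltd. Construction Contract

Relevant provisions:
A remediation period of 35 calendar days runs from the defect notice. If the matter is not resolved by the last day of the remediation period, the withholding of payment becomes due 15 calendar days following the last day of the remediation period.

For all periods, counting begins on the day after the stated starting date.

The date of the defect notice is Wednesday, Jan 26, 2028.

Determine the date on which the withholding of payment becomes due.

Adding 35 calendar days to Jan 26, 2028 gives Mar 1, 2028, which is the last day of the remediation period.
The date on which the withholding of payment becomes due: Mar 1, 2028 + 15 days = Mar 16, 2028.

Mar 16, 2028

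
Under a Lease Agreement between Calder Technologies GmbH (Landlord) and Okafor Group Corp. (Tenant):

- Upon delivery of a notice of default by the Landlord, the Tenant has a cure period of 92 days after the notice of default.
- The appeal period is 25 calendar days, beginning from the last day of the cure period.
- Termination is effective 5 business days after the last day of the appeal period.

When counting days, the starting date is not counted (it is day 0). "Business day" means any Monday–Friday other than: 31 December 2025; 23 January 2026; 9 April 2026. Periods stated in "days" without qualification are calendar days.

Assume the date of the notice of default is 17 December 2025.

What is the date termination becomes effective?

The last day of the cure period: 92 calendar days after 17 December 2025 is 19 March 2026.
The last day of the appeal period: 25 calendar days after 19 March 2026 is 13 April 2026.
The date termination becomes effective: counting 5 business days from Monday, 13 April 2026 (Apr 14, Apr 15, Apr 16, Apr 17, Apr 20, skipping weekends) reaches Monday, 20 April 2026.

20 April 2026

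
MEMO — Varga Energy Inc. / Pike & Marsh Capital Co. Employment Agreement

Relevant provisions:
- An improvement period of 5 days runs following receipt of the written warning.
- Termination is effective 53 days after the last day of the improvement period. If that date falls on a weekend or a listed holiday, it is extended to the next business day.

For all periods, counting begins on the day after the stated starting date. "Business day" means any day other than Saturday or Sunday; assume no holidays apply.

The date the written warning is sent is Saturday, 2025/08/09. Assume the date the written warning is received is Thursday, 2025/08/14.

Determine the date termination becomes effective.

2025/10/13

The last day of the improvement period: 5 calendar days after 2025/08/14 is 2025/08/19.
The date termination becomes effective: 2025/08/19 + 53 days = 2025/10/11. That falls on a Saturday, so it rolls to the next business day, Monday, 2025/10/13.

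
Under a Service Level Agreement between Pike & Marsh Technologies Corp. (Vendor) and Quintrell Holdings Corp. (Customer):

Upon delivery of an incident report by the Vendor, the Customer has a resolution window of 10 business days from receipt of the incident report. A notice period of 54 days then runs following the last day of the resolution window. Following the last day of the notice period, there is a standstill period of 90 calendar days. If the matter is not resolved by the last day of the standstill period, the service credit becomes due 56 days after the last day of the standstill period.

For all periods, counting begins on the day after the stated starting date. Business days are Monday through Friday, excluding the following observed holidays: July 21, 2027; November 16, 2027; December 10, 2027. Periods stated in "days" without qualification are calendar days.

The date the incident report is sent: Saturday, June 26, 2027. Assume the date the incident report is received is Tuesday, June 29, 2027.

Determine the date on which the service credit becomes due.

January 29, 2028

From Tuesday, June 29, 2027, 10 business days (Jun 30, Jul 1, Jul 2, Jul 5, Jul 6, Jul 7, Jul 8, Jul 9, Jul 12, Jul 13, skipping weekends) brings us to Tuesday, July 13, 2027, which is the last day of the resolution window.
The last day of the notice period: 54 calendar days after July 13, 2027 is September 5, 2027.
Adding 90 calendar days to September 5, 2027 gives December 4, 2027, which is the last day of the standstill period.
Adding 56 calendar days to December 4, 2027 gives January 29, 2028, which is the date on which the service credit becomes due.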